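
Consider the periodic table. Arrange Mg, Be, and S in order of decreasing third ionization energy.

Be > Mg > S

IE_3 is the cost of taking one more electron from the +2 cation: Mg²⁺ is the bare [Ne] core; Be²⁺ is the bare [He] core; S²⁺ still has 4 valence electrons.
Core electrons are held far more tightly than valence electrons, so Mg and Be top the IE_3 order.
Approximate IE_3 values (kJ/mol): Mg 7733, Be 14849, S 3357.
Overall IE_3 order: S < Mg < Be.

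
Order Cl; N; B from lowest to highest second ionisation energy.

Cl < B < N

Consider each +1 ion: Cl⁺ still has 6 valence electrons; N⁺ still has 4 valence electrons; B⁺ still has 2 valence electrons.
All are still removing valence electrons, so compare the +1 ions as you would atoms: IE_2 generally rises across a period (higher Z_eff) and falls down a group (larger shell), subject to the usual subshell exceptions.
Valence configurations: Cl⁺ [Ne]3s²3p⁴, N⁺ [He]2s²2p², B⁺ [He]2s².
The numbers (kJ/mol): Cl 2298, N 2856, B 2427.
So the second ionization energies run Cl < B < N.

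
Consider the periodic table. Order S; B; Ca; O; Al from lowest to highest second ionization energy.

IE_2 is the cost of taking one more electron from the +1 cation: S⁺ still has 5 valence electrons; B⁺ still has 2 valence electrons; Ca⁺ still has 1 valence electron; O⁺ still has 5 valence electrons; Al⁺ still has 2 valence electrons.
All are still removing valence electrons, so compare the +1 ions as you would atoms: IE_2 generally rises across a period (higher Z_eff) and falls down a group (larger shell), subject to the usual subshell exceptions.
Valence configurations: S⁺ [Ne]3s²3p³, B⁺ [He]2s², Ca⁺ [Ar]4s¹, O⁺ [He]2s²2p³, Al⁺ [Ne]3s².
Tabulated IE_2 (kJ/mol): S 2252, B 2427, Ca 1145, O 3388, Al 1817.
Overall IE_2 order: Ca < Al < S < B < O.

Ca, Al, S, B, O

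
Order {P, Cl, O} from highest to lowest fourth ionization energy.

O, Cl, P

After 3 electrons have been removed, what remains? P³⁺ still has 2 valence electrons; Cl³⁺ still has 4 valence electrons; O³⁺ still has 3 valence electrons.
All are still removing valence electrons, so compare the +3 ions as you would atoms: IE_4 generally rises across a period (higher Z_eff) and falls down a group (larger shell), subject to the usual subshell exceptions.
Valence configurations: P³⁺ [Ne]3s², Cl³⁺ [Ne]3s²3p², O³⁺ [He]2s²2p¹.
Approximate IE_4 values (kJ/mol): P 4964, Cl 5159, O 7469.
So the fourth ionization energies run P < Cl < O.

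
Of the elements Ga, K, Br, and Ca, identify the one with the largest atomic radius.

K is in period 4, group 1; Ca is in period 4, group 2; Ga is in period 4, group 13; Br is in period 4, group 17.
Moving right in a period, electrons are added to the same shell under a stronger nuclear pull, so atoms get smaller; moving down, a new shell is opened and atoms get larger.
All lie in period 4, so atomic radius increases right to left.
The largest atomic radius among these belongs to K.

K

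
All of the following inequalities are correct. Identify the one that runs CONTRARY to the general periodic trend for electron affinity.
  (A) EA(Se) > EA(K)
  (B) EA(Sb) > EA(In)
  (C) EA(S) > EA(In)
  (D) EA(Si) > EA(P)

(D)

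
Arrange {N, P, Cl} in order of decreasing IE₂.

After 1 electron has been removed, what remains? N⁺ still has 4 valence electrons; P⁺ still has 4 valence electrons; Cl⁺ still has 6 valence electrons.
All are still removing valence electrons, so compare the +1 ions as you would atoms: IE_2 generally rises across a period (higher Z_eff) and falls down a group (larger shell), subject to the usual subshell exceptions.
Valence configurations: N⁺ [He]2s²2p², P⁺ [Ne]3s²3p², Cl⁺ [Ne]3s²3p⁴.
Approximate IE_2 values (kJ/mol): N 2856, P 1907, Cl 2298.
Putting it together, IE_2: P < Cl < N.

N, Cl, P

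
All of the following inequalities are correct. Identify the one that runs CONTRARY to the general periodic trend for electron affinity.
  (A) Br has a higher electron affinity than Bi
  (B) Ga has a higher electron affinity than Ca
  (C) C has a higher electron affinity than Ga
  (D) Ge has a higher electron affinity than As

(D)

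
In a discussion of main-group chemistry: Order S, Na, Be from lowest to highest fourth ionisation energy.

S < Na < Be

The fourth ionization energy removes an electron from the +3 ion. For each element: S³⁺ still has 3 valence electrons; Na³⁺ is already 2 electrons into the core; Be³⁺ is already 1 electron into the core.
Pulling an electron out of a noble-gas core costs far more than removing a remaining valence electron, so Na and Be sit at the high end of IE_4.
Approximate IE_4 values (kJ/mol): S 4556, Na 9543, Be 21007.
So the fourth ionization energies run S < Na < Be.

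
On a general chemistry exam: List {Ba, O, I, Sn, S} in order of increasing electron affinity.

Ba < Sn < O < S < I

Adding an electron releases more energy for atoms nearer the top right (short of the noble gases).
Here both period and group differ, so the two effects have to be weighed against each other.
Sn > Ba: relative to Ba, both the across-period and down-group shifts push Sn's electron affinity up.
O > Sn: both effects reinforce here, so O is clearly the higher of the two.
S > O: this pair runs against the simple trend — see the exception note.
I > S: period and group pull opposite ways; the across-period shift dominates (295 vs 200 kJ/mol).
Note the exception: S has a higher electron affinity than O, contrary to the simple trend — the compact 2p subshell of O repels the added electron more than S's larger 3p does.
Tabulated electron affinity (kJ/mol): O 141, S 200, Sn 107, I 295, Ba 14.
So from lowest to highest: Ba < Sn < O < S < I.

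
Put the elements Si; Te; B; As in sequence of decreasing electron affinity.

Te > Si > As > B

B is in period 2, group 13; Si is in period 3, group 14; As is in period 4, group 15; Te is in period 5, group 16.
Electron affinity generally becomes more exothermic across a period toward the halogens and less exothermic down a group.
These sit on a diagonal, where the across-period and down-group effects partly cancel.
As > B: the two effects oppose for this pair; the across-period effect wins (78 vs 27 kJ/mol).
Si > As: period and group pull opposite ways; the down-group shift dominates (134 vs 78 kJ/mol).
Te > Si: period and group pull opposite ways; the across-period shift dominates (190 vs 134 kJ/mol).
For reference (kJ/mol): B 27, Si 134, As 78, Te 190.
So from highest to lowest: Te > Si > As > B.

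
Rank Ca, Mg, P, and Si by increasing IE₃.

P, Si, Ca, Mg

IE_3 is the cost of taking one more electron from the +2 cation: Ca²⁺ is the bare [Ar] core; Mg²⁺ is the bare [Ne] core; P²⁺ still has 3 valence electrons; Si²⁺ still has 2 valence electrons.
Core electrons are held far more tightly than valence electrons, so Ca and Mg top the IE_3 order.
Valence configurations: P²⁺ [Ne]3s²3p¹, Si²⁺ [Ne]3s².
P²⁺ loses a lone 3p electron whereas Si²⁺ must break into a filled 3s² pair, so IE_3(Si) > IE_3(P) even though P has the higher nuclear charge.
The numbers (kJ/mol): Ca 4912, Mg 7733, P 2914, Si 3232.
Hence IE_3: P < Si < Ca < Mg.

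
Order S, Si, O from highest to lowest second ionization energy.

After 1 electron has been removed, what remains? S⁺ still has 5 valence electrons; Si⁺ still has 3 valence electrons; O⁺ still has 5 valence electrons.
All are still removing valence electrons, so compare the +1 ions as you would atoms: IE_2 generally rises across a period (higher Z_eff) and falls down a group (larger shell), subject to the usual subshell exceptions.
Valence configurations: S⁺ [Ne]3s²3p³, Si⁺ [Ne]3s²3p¹, O⁺ [He]2s²2p³.
Approximate IE_2 values (kJ/mol): S 2252, Si 1577, O 3388.
Hence IE_2: Si < S < O.

O > S > Si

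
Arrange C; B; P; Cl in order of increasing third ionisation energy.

P, B, Cl, C

The third ionization energy removes an electron from the +2 ion. For each element: C²⁺ still has 2 valence electrons; B²⁺ still has 1 valence electron; P²⁺ still has 3 valence electrons; Cl²⁺ still has 5 valence electrons.
All are still removing valence electrons, so compare the +2 ions as you would atoms: IE_3 generally rises across a period (higher Z_eff) and falls down a group (larger shell), subject to the usual subshell exceptions.
Valence configurations: C²⁺ [He]2s², B²⁺ [He]2s¹, P²⁺ [Ne]3s²3p¹, Cl²⁺ [Ne]3s²3p³.
The numbers (kJ/mol): C 4620, B 3660, P 2914, Cl 3822.
Putting it together, IE_3: P < B < Cl < C.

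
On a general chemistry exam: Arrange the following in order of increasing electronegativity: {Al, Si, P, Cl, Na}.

Na is in period 3, group 1; Al is in period 3, group 13; Si is in period 3, group 14; P is in period 3, group 15; Cl is in period 3, group 17.
Electronegativity increases across a period and decreases down a group, tracking effective nuclear charge and atomic size.
All lie in period 3, so electronegativity increases left to right.
So from lowest to highest: Na < Al < Si < P < Cl.

Na < Al < Si < P < Cl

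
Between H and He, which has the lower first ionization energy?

H

First ionization energy rises across a period (greater Z_eff holds electrons more tightly) and falls down a group (valence electrons are farther from the nucleus).
All lie in period 1, so first ionization energy increases left to right.
So H has the lower first ionization energy (H < He).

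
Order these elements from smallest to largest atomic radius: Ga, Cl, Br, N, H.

H is in period 1, group 1; N is in period 2, group 15; Cl is in period 3, group 17; Ga is in period 4, group 13; Br is in period 4, group 17.
Moving right in a period, electrons are added to the same shell under a stronger nuclear pull, so atoms get smaller; moving down, a new shell is opened and atoms get larger.
These span different periods and groups, so the two trends combine.
N > H: period and group pull opposite ways; the down-group shift dominates (71 vs 32 pm).
Cl > N: period and group pull opposite ways; the down-group shift dominates (99 vs 71 pm).
Br > Cl: they share group 17; the group trend gives Br the larger value.
Ga > Br: Ga lies to the left of Br in period 4, so the across-period effect alone puts Ga larger.
For reference (pm): H 32, N 71, Cl 99, Ga 124, Br 114.
So from smallest to largest: H < N < Cl < Br < Ga.

H, N, Cl, Br, Ga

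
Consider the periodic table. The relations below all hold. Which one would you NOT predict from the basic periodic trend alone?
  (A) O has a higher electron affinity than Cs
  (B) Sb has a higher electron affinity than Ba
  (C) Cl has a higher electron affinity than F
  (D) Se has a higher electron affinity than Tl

The general trend: electron affinity increases across a period and decreases down a group.
(A) O (period 2, group 16) vs Cs (period 6, group 1): the stated order agrees with the simple trend.
(B) Sb (period 5, group 15) vs Ba (period 6, group 2): the stated order agrees with the simple trend.
(C) Cl (period 3, group 17) vs F (period 2, group 17): the stated order contradicts the simple trend.
(D) Se (period 4, group 16) vs Tl (period 6, group 13): the stated order agrees with the simple trend.
The exception is (C): F's small 2p subshell makes the incoming electron feel strong e⁻–e⁻ repulsion, so Cl actually releases more energy on gaining an electron.

(C)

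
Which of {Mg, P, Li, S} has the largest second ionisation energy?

Li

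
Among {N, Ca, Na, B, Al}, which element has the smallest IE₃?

Al

IE_3 is the cost of taking one more electron from the +2 cation: N²⁺ still has 3 valence electrons; Ca²⁺ is the bare [Ar] core; Na²⁺ is already 1 electron into the core; B²⁺ still has 1 valence electron; Al²⁺ still has 1 valence electron.
Breaking into a closed-shell core is much more expensive than removing a leftover valence electron — Ca and Na have the largest IE_3 here.
Valence configurations: N²⁺ [He]2s²2p¹, B²⁺ [He]2s¹, Al²⁺ [Ne]3s¹.
The numbers (kJ/mol): N 4578, Ca 4912, Na 6910, B 3660, Al 2745.
Putting it together, IE_3: Al < B < N < Ca < Na.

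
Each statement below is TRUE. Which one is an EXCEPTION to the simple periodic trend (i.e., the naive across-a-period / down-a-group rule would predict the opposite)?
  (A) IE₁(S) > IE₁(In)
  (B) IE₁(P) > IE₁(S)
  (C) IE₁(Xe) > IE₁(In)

(B)

The general trend: first ionization energy increases across a period and decreases down a group.
(A) S (period 3, group 16) vs In (period 5, group 13): the stated order agrees with the simple trend.
(B) P (period 3, group 15) vs S (period 3, group 16): the stated order contradicts the simple trend.
(C) Xe (period 5, group 18) vs In (period 5, group 13): the stated order agrees with the simple trend.
The exception is (B): S (3p⁴) ionizes more easily than half-filled P (3p³) because the paired 3p electron in S is pushed out by e⁻–e⁻ repulsion.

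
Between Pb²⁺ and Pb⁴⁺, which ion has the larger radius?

Pb²⁺

Both ions have Z = 82 protons, but Pb⁴⁺ has lost more electrons, so its remaining electrons feel a larger effective nuclear charge per electron and are pulled in more tightly.
Higher positive charge → smaller ion, so Pb²⁺ > Pb⁴⁺.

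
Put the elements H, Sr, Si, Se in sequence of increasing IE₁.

H is in period 1, group 1; Si is in period 3, group 14; Se is in period 4, group 16; Sr is in period 5, group 2.
IE₁ increases left→right with effective nuclear charge and decreases top→bottom as the valence shell moves farther out.
Neither a single period nor a single group — weigh both effects.
Si > Sr: both effects reinforce here, so Si is clearly the higher of the two.
Se > Si: the two effects oppose for this pair; the across-period effect wins (941 vs 786 kJ/mol).
H > Se: period and group pull opposite ways; the down-group shift dominates (1312 vs 941 kJ/mol).
For reference (kJ/mol): H 1312, Si 786, Se 941, Sr 550.
So from lowest to highest: Sr < Si < Se < H.

Sr, Si, Se, H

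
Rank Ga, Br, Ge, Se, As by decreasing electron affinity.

Br, Se, Ge, As, Ga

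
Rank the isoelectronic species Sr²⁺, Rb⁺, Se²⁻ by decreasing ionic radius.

All of these have 36 electrons, so size is governed by nuclear charge alone: the more protons, the stronger the pull on the same electron cloud, and the smaller the ion.
Nuclear charges: Sr²⁺ (Z=38), Rb⁺ (Z=37), Se²⁻ (Z=34).
Largest to smallest: Se²⁻ > Rb⁺ > Sr²⁺.

Se²⁻ > Rb⁺ > Sr²⁺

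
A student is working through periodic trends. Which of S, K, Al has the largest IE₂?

K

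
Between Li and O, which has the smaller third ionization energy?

Consider each +2 ion: Li²⁺ is already 1 electron into the core; O²⁺ still has 4 valence electrons.
Breaking into a closed-shell core is much more expensive than removing a leftover valence electron — Li has the largest IE_3 here.
Approximate IE_3 values (kJ/mol): Li 11815, O 5300.
Hence IE_3: O < Li.

O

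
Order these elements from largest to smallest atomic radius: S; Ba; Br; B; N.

Ba > Br > S > B > N

Radius decreases left→right (rising Z_eff, same n) and increases top→bottom (higher n).
These span different periods and groups, so the two trends combine.
B > N: both are in period 2; the period trend gives B the larger value.
S > B: period and group pull opposite ways; the down-group shift dominates (103 vs 85 pm).
Br > S: period and group pull opposite ways; the down-group shift dominates (114 vs 103 pm).
Ba > Br: relative to Br, both the across-period and down-group shifts push Ba's atomic radius up.
For reference (pm): B 85, N 71, S 103, Br 114, Ba 196.
So from largest to smallest: Ba > Br > S > B > N.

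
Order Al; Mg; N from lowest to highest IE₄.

Consider each +3 ion: Al³⁺ is the bare [Ne] core; Mg³⁺ is already 1 electron into the core; N³⁺ still has 2 valence electrons.
Core electrons are held far more tightly than valence electrons, so Mg and Al top the IE_4 order.
Approximate IE_4 values (kJ/mol): Al 11577, Mg 10543, N 7475.
Overall IE_4 order: N < Mg < Al.

N, Mg, Al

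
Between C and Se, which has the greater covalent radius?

Atomic radius shrinks across a period as nuclear charge pulls the same shell inward, and grows down a group as new shells are added.
Here both period and group differ, so the two effects have to be weighed against each other.
Se > C: period and group pull opposite ways; the down-group shift dominates (116 vs 75 pm).
Tabulated atomic radius (pm): C 75, Se 116.
So Se has the greater covalent radius (Se > C).

Se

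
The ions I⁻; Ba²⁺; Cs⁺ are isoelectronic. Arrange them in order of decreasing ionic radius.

I⁻ > Cs⁺ > Ba²⁺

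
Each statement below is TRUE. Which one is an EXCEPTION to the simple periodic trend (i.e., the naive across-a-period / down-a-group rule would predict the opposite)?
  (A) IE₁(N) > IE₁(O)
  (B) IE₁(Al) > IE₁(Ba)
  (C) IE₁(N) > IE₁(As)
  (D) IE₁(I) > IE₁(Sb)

(A)

The general trend: first ionisation energy increases across a period and decreases down a group.
(A) N (period 2, group 15) vs O (period 2, group 16): the stated order contradicts the simple trend.
(B) Al (period 3, group 13) vs Ba (period 6, group 2): the stated order agrees with the simple trend.
(C) N (period 2, group 15) vs As (period 4, group 15): the stated order agrees with the simple trend.
(D) I (period 5, group 17) vs Sb (period 5, group 15): the stated order agrees with the simple trend.
The exception is (A): pairing an electron in O's 2p⁴ costs repulsion energy, so O ionizes more easily than half-filled N (2p³).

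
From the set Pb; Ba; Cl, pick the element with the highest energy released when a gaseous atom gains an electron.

Atoms with high Z_eff and room in the valence shell (especially the halogens) have the most exothermic electron affinities.
Here both period and group differ, so the two effects have to be weighed against each other.
Pb > Ba: both are in period 6; the period trend gives Pb the larger value.
Cl > Pb: both effects reinforce here, so Cl is clearly the higher of the two.
Approximate values (kJ/mol): Cl 349, Ba 14, Pb 35.
The highest energy released when a gaseous atom gains an electron among these belongs to Cl.

Cl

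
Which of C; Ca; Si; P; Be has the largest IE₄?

Be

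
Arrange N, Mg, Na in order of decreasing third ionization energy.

The third ionization energy removes an electron from the +2 ion. For each element: N²⁺ still has 3 valence electrons; Mg²⁺ is the bare [Ne] core; Na²⁺ is already 1 electron into the core.
Core electrons are held far more tightly than valence electrons, so Na and Mg top the IE_3 order.
The numbers (kJ/mol): N 4578, Mg 7733, Na 6910.
So the third ionization energies run N < Na < Mg.

Mg > Na > N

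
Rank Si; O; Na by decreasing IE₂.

Consider each +1 ion: Si⁺ still has 3 valence electrons; O⁺ still has 5 valence electrons; Na⁺ is the bare [Ne] core.
Core electrons are held far more tightly than valence electrons, so Na tops the IE_2 order.
Valence configurations: Si⁺ [Ne]3s²3p¹, O⁺ [He]2s²2p³.
Tabulated IE_2 (kJ/mol): Si 1577, O 3388, Na 4562.
Putting it together, IE_2: Si < O < Na.

Na, O, Si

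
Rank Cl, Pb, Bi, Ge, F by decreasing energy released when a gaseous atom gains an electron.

Cl > F > Ge > Bi > Pb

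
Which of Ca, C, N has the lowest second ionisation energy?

Ca

IE_2 is the cost of taking one more electron from the +1 cation: Ca⁺ still has 1 valence electron; C⁺ still has 3 valence electrons; N⁺ still has 4 valence electrons.
All are still removing valence electrons, so compare the +1 ions as you would atoms: IE_2 generally rises across a period (higher Z_eff) and falls down a group (larger shell), subject to the usual subshell exceptions.
Valence configurations: Ca⁺ [Ar]4s¹, C⁺ [He]2s²2p¹, N⁺ [He]2s²2p².
The numbers (kJ/mol): Ca 1145, C 2353, N 2856.
So the second ionization energies run Ca < C < N.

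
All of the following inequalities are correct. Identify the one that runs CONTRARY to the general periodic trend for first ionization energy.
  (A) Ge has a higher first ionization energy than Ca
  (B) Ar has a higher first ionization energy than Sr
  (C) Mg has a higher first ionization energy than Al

(C)

The general trend: first ionization energy increases across a period and decreases down a group.
(A) Ge (period 4, group 14) vs Ca (period 4, group 2): the stated order agrees with the simple trend.
(B) Ar (period 3, group 18) vs Sr (period 5, group 2): the stated order agrees with the simple trend.
(C) Mg (period 3, group 2) vs Al (period 3, group 13): the stated order contradicts the simple trend.
The exception is (C): Al's single 3p electron is easier to remove than one from Mg's filled 3s².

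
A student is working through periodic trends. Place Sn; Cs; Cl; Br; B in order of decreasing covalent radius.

Cs > Sn > Br > Cl > B

B is in period 2, group 13; Cl is in period 3, group 17; Br is in period 4, group 17; Sn is in period 5, group 14; Cs is in period 6, group 1.
Atomic radius shrinks across a period as nuclear charge pulls the same shell inward, and grows down a group as new shells are added.
These span different periods and groups, so the two trends combine.
Cl > B: period and group pull opposite ways; the down-group shift dominates (99 vs 85 pm).
Br > Cl: they share group 17; the group trend gives Br the larger value.
Sn > Br: relative to Br, both the across-period and down-group shifts push Sn's atomic radius up.
Cs > Sn: relative to Sn, both the across-period and down-group shifts push Cs's atomic radius up.
Tabulated atomic radius (pm): B 85, Cl 99, Br 114, Sn 140, Cs 232.
So from largest to smallest: Cs > Sn > Br > Cl > B.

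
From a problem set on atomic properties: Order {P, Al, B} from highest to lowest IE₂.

B > P > Al

IE_2 is the cost of taking one more electron from the +1 cation: P⁺ still has 4 valence electrons; Al⁺ still has 2 valence electrons; B⁺ still has 2 valence electrons.
All are still removing valence electrons, so compare the +1 ions as you would atoms: IE_2 generally rises across a period (higher Z_eff) and falls down a group (larger shell), subject to the usual subshell exceptions.
Valence configurations: P⁺ [Ne]3s²3p², Al⁺ [Ne]3s², B⁺ [He]2s².
Approximate IE_2 values (kJ/mol): P 1907, Al 1817, B 2427.
Putting it together, IE_2: Al < P < B.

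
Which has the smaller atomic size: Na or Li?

Li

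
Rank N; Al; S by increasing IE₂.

Consider each +1 ion: N⁺ still has 4 valence electrons; Al⁺ still has 2 valence electrons; S⁺ still has 5 valence electrons.
All are still removing valence electrons, so compare the +1 ions as you would atoms: IE_2 generally rises across a period (higher Z_eff) and falls down a group (larger shell), subject to the usual subshell exceptions.
Valence configurations: N⁺ [He]2s²2p², Al⁺ [Ne]3s², S⁺ [Ne]3s²3p³.
Tabulated IE_2 (kJ/mol): N 2856, Al 1817, S 2252.
Putting it together, IE_2: Al < S < N.

Al < S < N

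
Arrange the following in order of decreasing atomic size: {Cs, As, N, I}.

Cs > I > As > N

Atomic radius shrinks across a period as nuclear charge pulls the same shell inward, and grows down a group as new shells are added.
Here both period and group differ, so the two effects have to be weighed against each other.
As > N: As sits below N in group 15, so the down-group effect alone puts As larger.
I > As: the two effects oppose for this pair; the down-group effect wins (133 vs 121 pm).
Cs > I: both effects reinforce here, so Cs is clearly the larger of the two.
For reference (pm): N 71, As 121, I 133, Cs 232.
So from largest to smallest: Cs > I > As > N.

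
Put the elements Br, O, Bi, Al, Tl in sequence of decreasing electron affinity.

O is in period 2, group 16; Al is in period 3, group 13; Br is in period 4, group 17; Tl is in period 6, group 13; Bi is in period 6, group 15.
Adding an electron releases more energy for atoms nearer the top right (short of the noble gases).
Neither a single period nor a single group — weigh both effects.
Al > Tl: Al sits above Tl in group 13, so the down-group effect alone puts Al higher.
Bi > Al: period and group pull opposite ways; the across-period shift dominates (91 vs 42 kJ/mol).
O > Bi: relative to Bi, both the across-period and down-group shifts push O's electron affinity up.
Br > O: period and group pull opposite ways; the across-period shift dominates (325 vs 141 kJ/mol).
Approximate values (kJ/mol): O 141, Al 42, Br 325, Tl 19, Bi 91.
So from highest to lowest: Br > O > Bi > Al > Tl.

Br > O > Bi > Al > Tl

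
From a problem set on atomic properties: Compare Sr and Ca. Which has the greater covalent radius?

Sr

Ca is in period 4, group 2; Sr is in period 5, group 2.
Across a period the added protons contract the valence shell; down a group each new principal shell makes the atom larger.
All are in group 2, so atomic radius increases down the group.
So Sr has the greater covalent radius (Sr > Ca).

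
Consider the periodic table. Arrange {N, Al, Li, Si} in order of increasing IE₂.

The second ionization energy removes an electron from the +1 ion. For each element: N⁺ still has 4 valence electrons; Al⁺ still has 2 valence electrons; Li⁺ is the bare [He] core; Si⁺ still has 3 valence electrons.
Breaking into a closed-shell core is much more expensive than removing a leftover valence electron — Li has the largest IE_2 here.
Valence configurations: N⁺ [He]2s²2p², Al⁺ [Ne]3s², Si⁺ [Ne]3s²3p¹.
Si⁺ loses a lone 3p electron whereas Al⁺ must break into a filled 3s² pair, so IE_2(Al) > IE_2(Si) even though Si has the higher nuclear charge.
Tabulated IE_2 (kJ/mol): N 2856, Al 1817, Li 7298, Si 1577.
Putting it together, IE_2: Si < Al < N < Li.

Si, Al, N, Li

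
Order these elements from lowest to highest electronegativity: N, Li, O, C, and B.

Li < B < C < N < O

Atoms toward the upper right of the periodic table pull bonding electrons most strongly.
All lie in period 2, so electronegativity increases left to right.
So from lowest to highest: Li < B < C < N < O.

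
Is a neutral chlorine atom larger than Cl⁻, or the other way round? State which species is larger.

Cl⁻

Forming Cl⁻ adds 1 electron to Cl. More electron–electron repulsion in the same shell, with unchanged nuclear charge, lets the cloud expand.
An anion is larger than its parent atom: Cl⁻ > Cl.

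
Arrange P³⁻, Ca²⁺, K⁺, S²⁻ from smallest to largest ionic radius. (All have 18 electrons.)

All of these have 18 electrons, so size is governed by nuclear charge alone: the more protons, the stronger the pull on the same electron cloud, and the smaller the ion.
Nuclear charges: Ca²⁺ (Z=20), K⁺ (Z=19), S²⁻ (Z=16), P³⁻ (Z=15).
Smallest to largest: Ca²⁺ < K⁺ < S²⁻ < P³⁻.

Ca²⁺ < K⁺ < S²⁻ < P³⁻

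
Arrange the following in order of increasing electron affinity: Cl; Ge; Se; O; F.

O is in period 2, group 16; F is in period 2, group 17; Cl is in period 3, group 17; Ge is in period 4, group 14; Se is in period 4, group 16.
Electron affinity generally becomes more exothermic across a period toward the halogens and less exothermic down a group.
Here both period and group differ, so the two effects have to be weighed against each other.
O > Ge: both effects reinforce here, so O is clearly the higher of the two.
Se > O: this pair runs against the simple trend — see the exception note.
F > Se: both effects reinforce here, so F is clearly the higher of the two.
Cl > F: this pair runs against the simple trend — see the exception note.
Note the exception: Se has a higher electron affinity than O, contrary to the simple trend — O's compact 2p subshell gives strong electron–electron repulsion on the added electron.
Note the exception: Cl has a higher electron affinity than F, contrary to the simple trend — F's small 2p subshell makes the incoming electron feel strong e⁻–e⁻ repulsion, so Cl actually releases more energy on gaining an electron.
Tabulated electron affinity (kJ/mol): O 141, F 328, Cl 349, Ge 119, Se 195.
So from lowest to highest: Ge < O < Se < F < Cl.

Ge, O, Se, F, Cl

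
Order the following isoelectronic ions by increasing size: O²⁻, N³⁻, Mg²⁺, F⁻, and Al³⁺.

Al³⁺ < Mg²⁺ < F⁻ < O²⁻ < N³⁻

All of these have 10 electrons, so size is governed by nuclear charge alone: the more protons, the stronger the pull on the same electron cloud, and the smaller the ion.
Nuclear charges: Al³⁺ (Z=13), Mg²⁺ (Z=12), F⁻ (Z=9), O²⁻ (Z=8), N³⁻ (Z=7).
Smallest to largest: Al³⁺ < Mg²⁺ < F⁻ < O²⁻ < N³⁻.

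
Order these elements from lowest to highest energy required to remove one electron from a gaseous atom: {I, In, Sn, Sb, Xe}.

In is in period 5, group 13; Sn is in period 5, group 14; Sb is in period 5, group 15; I is in period 5, group 17; Xe is in period 5, group 18.
First ionization energy rises across a period (greater Z_eff holds electrons more tightly) and falls down a group (valence electrons are farther from the nucleus).
All lie in period 5, so first ionization energy increases left to right.
So from lowest to highest: In < Sn < Sb < I < Xe.

In, Sn, Sb, I, Xe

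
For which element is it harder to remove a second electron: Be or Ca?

Be

Consider each +1 ion: Be⁺ still has 1 valence electron; Ca⁺ still has 1 valence electron.
All are still removing valence electrons, so compare the +1 ions as you would atoms: IE_2 generally rises across a period (higher Z_eff) and falls down a group (larger shell), subject to the usual subshell exceptions.
Valence configurations: Be⁺ [He]2s¹, Ca⁺ [Ar]4s¹.
The numbers (kJ/mol): Be 1757, Ca 1145.
Overall IE_2 order: Ca < Be.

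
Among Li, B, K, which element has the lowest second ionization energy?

The second ionization energy removes an electron from the +1 ion. For each element: Li⁺ is the bare [He] core; B⁺ still has 2 valence electrons; K⁺ is the bare [Ar] core.
Breaking into a closed-shell core is much more expensive than removing a leftover valence electron — K and Li have the largest IE_2 here.
Approximate IE_2 values (kJ/mol): Li 7298, B 2427, K 3052.
Hence IE_2: B < K < Li.

B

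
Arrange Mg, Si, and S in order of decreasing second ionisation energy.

S > Si > Mg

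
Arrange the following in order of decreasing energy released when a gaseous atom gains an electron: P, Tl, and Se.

Se, P, Tl

P is in period 3, group 15; Se is in period 4, group 16; Tl is in period 6, group 13.
Adding an electron releases more energy for atoms nearer the top right (short of the noble gases).
These span different periods and groups, so the two trends combine.
P > Tl: both effects reinforce here, so P is clearly the higher of the two.
Se > P: the two effects oppose for this pair; the across-period effect wins (195 vs 72 kJ/mol).
Tabulated electron affinity (kJ/mol): P 72, Se 195, Tl 19.
So from highest to lowest: Se > P > Tl.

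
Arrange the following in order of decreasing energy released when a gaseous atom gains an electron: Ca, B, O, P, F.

F > O > P > B > Ca

B is in period 2, group 13; O is in period 2, group 16; F is in period 2, group 17; P is in period 3, group 15; Ca is in period 4, group 2.
Adding an electron releases more energy for atoms nearer the top right (short of the noble gases).
These span different periods and groups, so the two trends combine.
B > Ca: both effects reinforce here, so B is clearly the higher of the two.
P > B: the two effects oppose for this pair; the across-period effect wins (72 vs 27 kJ/mol).
O > P: both effects reinforce here, so O is clearly the higher of the two.
F > O: both are in period 2; the period trend gives F the larger value.
Approximate values (kJ/mol): B 27, O 141, F 328, P 72, Ca 2.
So from highest to lowest: F > O > P > B > Ca.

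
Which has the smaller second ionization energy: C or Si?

Si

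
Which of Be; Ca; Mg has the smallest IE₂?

Consider each +1 ion: Be⁺ still has 1 valence electron; Ca⁺ still has 1 valence electron; Mg⁺ still has 1 valence electron.
All are still removing valence electrons, so compare the +1 ions as you would atoms: IE_2 generally rises across a period (higher Z_eff) and falls down a group (larger shell), subject to the usual subshell exceptions.
Valence configurations: Be⁺ [He]2s¹, Ca⁺ [Ar]4s¹, Mg⁺ [Ne]3s¹.
Tabulated IE_2 (kJ/mol): Be 1757, Ca 1145, Mg 1451.
Hence IE_2: Ca < Mg < Be.

Ca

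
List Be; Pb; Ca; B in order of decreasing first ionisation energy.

Be > B > Pb > Ca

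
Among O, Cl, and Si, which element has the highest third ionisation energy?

O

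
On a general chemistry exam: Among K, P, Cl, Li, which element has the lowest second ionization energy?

P

IE_2 is the cost of taking one more electron from the +1 cation: K⁺ is the bare [Ar] core; P⁺ still has 4 valence electrons; Cl⁺ still has 6 valence electrons; Li⁺ is the bare [He] core.
Breaking into a closed-shell core is much more expensive than removing a leftover valence electron — K and Li have the largest IE_2 here.
Valence configurations: P⁺ [Ne]3s²3p², Cl⁺ [Ne]3s²3p⁴.
Tabulated IE_2 (kJ/mol): K 3052, P 1907, Cl 2298, Li 7298.
So the second ionization energies run P < Cl < K < Li.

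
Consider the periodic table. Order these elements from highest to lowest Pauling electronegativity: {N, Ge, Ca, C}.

C is in period 2, group 14; N is in period 2, group 15; Ca is in period 4, group 2; Ge is in period 4, group 14.
EN rises left→right (higher Z_eff, smaller atoms) and falls top→bottom (larger, more shielded atoms).
Neither a single period nor a single group — weigh both effects.
Ge > Ca: both are in period 4; the period trend gives Ge the larger value.
C > Ge: C sits above Ge in group 14, so the down-group effect alone puts C higher.
N > C: both are in period 2; the period trend gives N the larger value.
Tabulated electronegativity (Pauling): C 2.55, N 3.04, Ca 1.00, Ge 2.01.
So from highest to lowest: N > C > Ge > Ca.

N > C > Ge > Ca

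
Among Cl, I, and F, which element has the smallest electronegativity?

F is in period 2, group 17; Cl is in period 3, group 17; I is in period 5, group 17.
EN rises left→right (higher Z_eff, smaller atoms) and falls top→bottom (larger, more shielded atoms).
All are in group 17, so electronegativity increases up the group.
The smallest electronegativity among these belongs to I.

I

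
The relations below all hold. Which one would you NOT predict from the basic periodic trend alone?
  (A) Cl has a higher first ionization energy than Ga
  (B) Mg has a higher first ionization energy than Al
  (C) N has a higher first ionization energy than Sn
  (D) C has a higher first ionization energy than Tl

(B)

The general trend: first ionization energy increases across a period and decreases down a group.
(A) Cl (period 3, group 17) vs Ga (period 4, group 13): the stated order agrees with the simple trend.
(B) Mg (period 3, group 2) vs Al (period 3, group 13): the stated order contradicts the simple trend.
(C) N (period 2, group 15) vs Sn (period 5, group 14): the stated order agrees with the simple trend.
(D) C (period 2, group 14) vs Tl (period 6, group 13): the stated order agrees with the simple trend.
The exception is (B): Al's single 3p electron is easier to remove than one from Mg's filled 3s².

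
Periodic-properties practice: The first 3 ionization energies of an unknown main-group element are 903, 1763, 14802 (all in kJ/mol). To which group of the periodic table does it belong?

Group 2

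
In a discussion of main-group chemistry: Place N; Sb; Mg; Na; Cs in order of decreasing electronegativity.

N > Sb > Mg > Na > Cs

N is in period 2, group 15; Na is in period 3, group 1; Mg is in period 3, group 2; Sb is in period 5, group 15; Cs is in period 6, group 1.
EN rises left→right (higher Z_eff, smaller atoms) and falls top→bottom (larger, more shielded atoms).
These span different periods and groups, so the two trends combine.
Na > Cs: Na sits above Cs in group 1, so the down-group effect alone puts Na higher.
Mg > Na: both are in period 3; the period trend gives Mg the larger value.
Sb > Mg: the two effects oppose for this pair; the across-period effect wins (2.05 vs 1.31).
N > Sb: N sits above Sb in group 15, so the down-group effect alone puts N higher.
Tabulated electronegativity (Pauling): N 3.04, Na 0.93, Mg 1.31, Sb 2.05, Cs 0.79.
So from highest to lowest: N > Sb > Mg > Na > Cs.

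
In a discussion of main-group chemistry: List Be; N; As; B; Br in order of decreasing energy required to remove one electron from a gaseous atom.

Be is in period 2, group 2; B is in period 2, group 13; N is in period 2, group 15; As is in period 4, group 15; Br is in period 4, group 17.
IE₁ increases left→right with effective nuclear charge and decreases top→bottom as the valence shell moves farther out.
Here both period and group differ, so the two effects have to be weighed against each other.
Be > B: this pair runs against the simple trend — see the exception note.
As > Be: period and group pull opposite ways; the across-period shift dominates (947 vs 900 kJ/mol).
Br > As: Br lies to the right of As in period 4, so the across-period effect alone puts Br higher.
N > Br: period and group pull opposite ways; the down-group shift dominates (1402 vs 1140 kJ/mol).
Note the exception: Be has a higher first ionization energy than B, contrary to the simple trend — removing B's lone 2p electron is easier than breaking Be's filled 2s².
Tabulated first ionization energy (kJ/mol): Be 900, B 801, N 1402, As 947, Br 1140.
So from highest to lowest: N > Br > As > Be > B.

N > Br > As > Be > B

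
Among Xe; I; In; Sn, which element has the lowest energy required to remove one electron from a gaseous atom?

In is in period 5, group 13; Sn is in period 5, group 14; I is in period 5, group 17; Xe is in period 5, group 18.
Across a period the outer electron is held more tightly (higher IE₁); down a group it sits in a higher shell, more shielded, and comes off more easily.
All lie in period 5, so first ionization energy increases left to right.
The lowest energy required to remove one electron from a gaseous atom among these belongs to In.

In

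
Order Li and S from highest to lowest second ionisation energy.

Li, S

The second ionization energy removes an electron from the +1 ion. For each element: Li⁺ is the bare [He] core; S⁺ still has 5 valence electrons.
Core electrons are held far more tightly than valence electrons, so Li tops the IE_2 order.
Tabulated IE_2 (kJ/mol): Li 7298, S 2252.
Overall IE_2 order: S < Li.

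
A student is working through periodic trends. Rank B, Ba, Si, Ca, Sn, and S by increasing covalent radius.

B is in period 2, group 13; Si is in period 3, group 14; S is in period 3, group 16; Ca is in period 4, group 2; Sn is in period 5, group 14; Ba is in period 6, group 2.
Moving right in a period, electrons are added to the same shell under a stronger nuclear pull, so atoms get smaller; moving down, a new shell is opened and atoms get larger.
Here both period and group differ, so the two effects have to be weighed against each other.
S > B: the two effects oppose for this pair; the down-group effect wins (103 vs 85 pm).
Si > S: both are in period 3; the period trend gives Si the larger value.
Sn > Si: Sn sits below Si in group 14, so the down-group effect alone puts Sn larger.
Ca > Sn: the two effects oppose for this pair; the across-period effect wins (171 vs 140 pm).
Ba > Ca: Ba sits below Ca in group 2, so the down-group effect alone puts Ba larger.
Approximate values (pm): B 85, Si 116, S 103, Ca 171, Sn 140, Ba 196.
So from smallest to largest: B < S < Si < Sn < Ca < Ba.

B < S < Si < Sn < Ca < Ba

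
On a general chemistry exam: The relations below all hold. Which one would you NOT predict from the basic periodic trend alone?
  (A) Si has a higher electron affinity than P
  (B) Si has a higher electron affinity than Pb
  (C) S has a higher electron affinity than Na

(A)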